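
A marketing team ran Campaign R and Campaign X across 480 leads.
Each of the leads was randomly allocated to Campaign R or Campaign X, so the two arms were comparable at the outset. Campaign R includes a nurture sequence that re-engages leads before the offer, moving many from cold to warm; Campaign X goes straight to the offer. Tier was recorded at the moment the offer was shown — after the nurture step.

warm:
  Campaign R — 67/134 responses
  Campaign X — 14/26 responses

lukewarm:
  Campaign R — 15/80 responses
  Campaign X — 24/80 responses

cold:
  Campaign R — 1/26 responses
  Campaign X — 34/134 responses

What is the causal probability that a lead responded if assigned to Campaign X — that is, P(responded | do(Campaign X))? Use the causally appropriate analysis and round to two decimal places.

Engagement tier here is a post-treatment variable shaped by the campaign; conditioning on it would introduce bias rather than remove it. The overall comparison is the causal one.
So P(outcome | do(Campaign X)) is just the pooled rate for Campaign X: 72/240 = 0.300.

0.30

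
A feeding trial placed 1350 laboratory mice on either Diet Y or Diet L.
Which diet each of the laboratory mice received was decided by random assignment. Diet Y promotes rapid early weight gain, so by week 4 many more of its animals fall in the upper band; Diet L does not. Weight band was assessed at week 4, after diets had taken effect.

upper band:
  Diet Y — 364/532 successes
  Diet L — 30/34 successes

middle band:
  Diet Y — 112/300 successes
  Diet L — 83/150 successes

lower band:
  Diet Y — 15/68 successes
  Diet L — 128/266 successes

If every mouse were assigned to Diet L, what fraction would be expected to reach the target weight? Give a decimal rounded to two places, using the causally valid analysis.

Stratifying would compare diets among laboratory mice the diets themselves sorted into week-4 weight band groups — a form of selection on an intermediate. The unconditioned pooled rates give the total causal effect.
So P(outcome | do(Diet L)) is just the pooled rate for Diet L: 241/450 = 0.536.

0.54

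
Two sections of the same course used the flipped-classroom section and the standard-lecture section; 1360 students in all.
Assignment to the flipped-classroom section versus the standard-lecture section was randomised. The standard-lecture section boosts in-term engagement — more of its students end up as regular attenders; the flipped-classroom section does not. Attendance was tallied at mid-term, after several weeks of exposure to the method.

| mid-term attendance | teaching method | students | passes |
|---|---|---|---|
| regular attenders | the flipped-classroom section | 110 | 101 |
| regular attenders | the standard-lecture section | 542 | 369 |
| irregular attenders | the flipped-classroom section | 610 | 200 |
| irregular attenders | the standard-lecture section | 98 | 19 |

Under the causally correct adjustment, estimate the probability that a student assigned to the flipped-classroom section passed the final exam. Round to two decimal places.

0.42

The stratified and pooled comparisons disagree (the flipped-classroom section wins within each mid-term attendance; the standard-lecture section wins overall), so the answer turns on the causal role of mid-term attendance.
Stratifying would compare teaching methods among students the teaching methods themselves sorted into mid-term attendance groups — a form of selection on an intermediate. The unconditioned pooled rates give the total causal effect.
So P(outcome | do(the flipped-classroom section)) is just the pooled rate for the flipped-classroom section: 301/720 = 0.418.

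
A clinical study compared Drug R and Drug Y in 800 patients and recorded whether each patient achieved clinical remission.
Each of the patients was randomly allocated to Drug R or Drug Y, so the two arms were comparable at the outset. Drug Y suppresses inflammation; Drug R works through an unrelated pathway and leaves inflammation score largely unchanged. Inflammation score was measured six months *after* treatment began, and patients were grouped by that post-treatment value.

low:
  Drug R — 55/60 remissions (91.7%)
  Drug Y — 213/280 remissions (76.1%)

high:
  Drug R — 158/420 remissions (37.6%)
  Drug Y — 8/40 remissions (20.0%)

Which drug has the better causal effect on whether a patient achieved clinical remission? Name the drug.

The stratified and pooled comparisons disagree (Drug R wins within each inflammation score; Drug Y wins overall), so the answer turns on the causal role of inflammation score.
Because the drug influences inflammation score, inflammation score is a post-treatment mediator, not a confounder. Stratifying on it would bias the estimate; the causal effect is the crude pooled difference.
Pooled: Drug R 44.4% vs Drug Y 69.1%; Drug Y is higher overall.

Drug Y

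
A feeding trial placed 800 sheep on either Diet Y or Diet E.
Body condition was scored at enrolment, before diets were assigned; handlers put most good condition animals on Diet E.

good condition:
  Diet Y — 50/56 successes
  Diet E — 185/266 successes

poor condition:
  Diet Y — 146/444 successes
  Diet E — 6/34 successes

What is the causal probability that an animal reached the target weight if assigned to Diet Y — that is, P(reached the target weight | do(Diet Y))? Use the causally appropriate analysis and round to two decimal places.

0.56

Since starting body condition is a pre-existing factor (not a product of the diet) and it affects the outcome on its own, it is a confounder. The stratified rates, not the pooled rate, identify the causal effect.
Standardising Diet Y to the population starting body condition mix: 0.403·50/56 + 0.598·146/444 = 0.556.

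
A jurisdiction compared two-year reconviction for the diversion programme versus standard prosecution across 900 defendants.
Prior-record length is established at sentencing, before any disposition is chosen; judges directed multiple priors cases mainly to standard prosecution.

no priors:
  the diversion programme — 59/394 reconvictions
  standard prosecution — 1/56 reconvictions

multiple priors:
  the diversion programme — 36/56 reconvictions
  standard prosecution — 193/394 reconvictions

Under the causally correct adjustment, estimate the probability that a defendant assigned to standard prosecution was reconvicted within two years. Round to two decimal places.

The imbalance in prior-record length arose from how defendants were allocated, not from anything the disposition did; and prior-record length independently affects the outcome. The pooled gap is confounded — condition on prior-record length.
Standardising standard prosecution to the population prior-record length mix: 0.500·1/56 + 0.500·193/394 = 0.254.

0.25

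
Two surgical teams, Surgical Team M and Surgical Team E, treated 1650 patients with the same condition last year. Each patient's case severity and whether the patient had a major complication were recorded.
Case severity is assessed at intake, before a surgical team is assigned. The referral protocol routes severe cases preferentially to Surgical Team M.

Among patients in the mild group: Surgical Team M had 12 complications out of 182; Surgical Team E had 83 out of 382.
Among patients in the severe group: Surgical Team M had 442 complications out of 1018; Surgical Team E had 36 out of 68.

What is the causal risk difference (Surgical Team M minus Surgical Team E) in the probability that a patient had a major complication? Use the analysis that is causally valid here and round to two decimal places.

-0.11

Here case severity is a common cause — it drives both which surgical team a case falls under and the outcome. The crude comparison mixes populations; the stratum-specific rates are the causally relevant ones.
Adjusting over the population distribution of case severity: 0.342·(0.066−0.217) + 0.658·(0.434−0.529) = -0.114.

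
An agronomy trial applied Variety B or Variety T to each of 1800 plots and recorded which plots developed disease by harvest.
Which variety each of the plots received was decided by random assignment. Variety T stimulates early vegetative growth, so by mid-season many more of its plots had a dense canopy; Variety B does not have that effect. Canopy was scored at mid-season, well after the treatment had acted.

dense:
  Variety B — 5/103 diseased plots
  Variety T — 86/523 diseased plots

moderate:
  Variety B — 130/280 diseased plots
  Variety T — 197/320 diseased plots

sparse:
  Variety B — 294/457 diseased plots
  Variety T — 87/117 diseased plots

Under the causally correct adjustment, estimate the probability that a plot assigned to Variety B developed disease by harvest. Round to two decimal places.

The distribution of mid-season canopy is itself part of what the variety does — it is an intermediate outcome. Holding it fixed would remove that part of the effect; the total effect is the pooled difference.
So P(outcome | do(Variety B)) is just the pooled rate for Variety B: 429/840 = 0.511.

0.51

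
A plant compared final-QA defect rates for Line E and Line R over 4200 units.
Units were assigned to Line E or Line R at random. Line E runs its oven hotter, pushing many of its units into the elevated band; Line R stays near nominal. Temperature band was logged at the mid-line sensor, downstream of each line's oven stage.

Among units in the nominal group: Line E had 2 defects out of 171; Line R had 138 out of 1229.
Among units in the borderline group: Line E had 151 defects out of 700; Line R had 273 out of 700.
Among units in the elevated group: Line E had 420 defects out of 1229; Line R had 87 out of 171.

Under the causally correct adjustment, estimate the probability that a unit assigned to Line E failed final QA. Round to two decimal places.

In-process temperature band is recorded after the line and is itself shifted by it — it sits on the causal path from line to outcome. Conditioning on a mediator would strip out part of the effect we want; the pooled comparison gives the total causal effect.
So P(outcome | do(Line E)) is just the pooled rate for Line E: 573/2100 = 0.273.

0.27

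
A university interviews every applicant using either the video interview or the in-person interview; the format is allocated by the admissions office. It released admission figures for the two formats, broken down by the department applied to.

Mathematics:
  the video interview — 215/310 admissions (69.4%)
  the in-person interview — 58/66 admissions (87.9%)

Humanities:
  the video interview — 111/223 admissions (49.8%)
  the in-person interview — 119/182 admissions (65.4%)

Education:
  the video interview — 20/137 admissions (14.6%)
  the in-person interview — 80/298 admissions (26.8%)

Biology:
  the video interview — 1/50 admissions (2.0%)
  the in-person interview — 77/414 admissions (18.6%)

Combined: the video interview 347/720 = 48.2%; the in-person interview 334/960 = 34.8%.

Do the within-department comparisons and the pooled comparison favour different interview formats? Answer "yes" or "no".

Within each department level (Mathematics 69.4% vs 87.9%; Humanities 49.8% vs 65.4%; Education 14.6% vs 26.8%; Biology 2.0% vs 18.6%), the in-person interview has the higher rate every time. Pooled: 48.2% vs 34.8% — the video interview has the higher rate overall. The two comparisons disagree.

yes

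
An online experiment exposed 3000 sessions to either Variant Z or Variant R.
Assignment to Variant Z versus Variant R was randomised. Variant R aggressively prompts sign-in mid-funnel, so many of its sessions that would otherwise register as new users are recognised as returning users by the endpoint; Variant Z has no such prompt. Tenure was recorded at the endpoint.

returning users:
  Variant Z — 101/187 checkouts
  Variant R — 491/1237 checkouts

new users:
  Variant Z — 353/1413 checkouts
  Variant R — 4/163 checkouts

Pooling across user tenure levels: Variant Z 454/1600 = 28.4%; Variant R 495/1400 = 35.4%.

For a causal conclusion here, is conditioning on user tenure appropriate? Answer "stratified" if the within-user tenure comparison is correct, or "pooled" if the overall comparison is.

The stratified and pooled comparisons disagree (Variant Z wins within each user tenure; Variant R wins overall), so the answer turns on the causal role of user tenure.
The distribution of user tenure is itself part of what the variant does — it is an intermediate outcome. Holding it fixed would remove that part of the effect; the total effect is the pooled difference.
Pooled: Variant Z 28.4% vs Variant R 35.4%; Variant R is higher overall.

pooled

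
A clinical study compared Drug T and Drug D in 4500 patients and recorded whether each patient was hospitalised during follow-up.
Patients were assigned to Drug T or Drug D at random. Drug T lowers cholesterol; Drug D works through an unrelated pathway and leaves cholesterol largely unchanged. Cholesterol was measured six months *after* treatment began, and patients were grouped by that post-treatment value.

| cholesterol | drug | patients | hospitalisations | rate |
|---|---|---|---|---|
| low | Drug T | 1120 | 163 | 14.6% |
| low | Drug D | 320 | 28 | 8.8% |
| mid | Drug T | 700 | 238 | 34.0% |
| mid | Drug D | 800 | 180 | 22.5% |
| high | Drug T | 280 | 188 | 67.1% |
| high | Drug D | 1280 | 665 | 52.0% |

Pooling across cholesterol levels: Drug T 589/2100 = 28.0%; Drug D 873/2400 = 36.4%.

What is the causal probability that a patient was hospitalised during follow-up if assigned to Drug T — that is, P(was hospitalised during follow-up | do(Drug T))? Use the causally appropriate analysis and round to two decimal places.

The distribution of cholesterol is itself part of what the drug does — it is an intermediate outcome. Holding it fixed would remove that part of the effect; the total effect is the pooled difference.
So P(outcome | do(Drug T)) is just the pooled rate for Drug T: 589/2100 = 0.280.

0.28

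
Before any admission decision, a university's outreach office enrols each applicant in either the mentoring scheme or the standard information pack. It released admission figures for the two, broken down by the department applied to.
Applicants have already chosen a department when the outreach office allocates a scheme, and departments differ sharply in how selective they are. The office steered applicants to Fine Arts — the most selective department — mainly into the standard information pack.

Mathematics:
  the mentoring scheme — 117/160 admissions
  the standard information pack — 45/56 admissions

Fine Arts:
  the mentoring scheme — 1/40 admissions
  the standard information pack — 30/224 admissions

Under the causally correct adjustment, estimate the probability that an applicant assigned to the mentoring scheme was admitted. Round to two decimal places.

The department-specific comparison favours the standard information pack throughout, but the pooled figures favour the mentoring scheme. The question is whether to condition on department.
Since department is a pre-existing factor (not a product of the outreach scheme) and it affects the outcome on its own, it is a confounder. The stratified rates, not the pooled rate, identify the causal effect.
Standardising the mentoring scheme to the population department mix: 0.450·117/160 + 0.550·1/40 = 0.343.

0.34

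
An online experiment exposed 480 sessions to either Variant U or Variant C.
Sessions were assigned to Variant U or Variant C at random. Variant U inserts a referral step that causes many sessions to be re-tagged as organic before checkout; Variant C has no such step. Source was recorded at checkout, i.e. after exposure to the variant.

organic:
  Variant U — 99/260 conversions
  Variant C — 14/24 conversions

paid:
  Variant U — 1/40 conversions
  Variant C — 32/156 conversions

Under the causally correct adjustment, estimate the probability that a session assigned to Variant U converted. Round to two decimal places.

0.33

Stratifying would compare variants among sessions the variants themselves sorted into traffic source groups — a form of selection on an intermediate. The unconditioned pooled rates give the total causal effect.
So P(outcome | do(Variant U)) is just the pooled rate for Variant U: 100/300 = 0.333.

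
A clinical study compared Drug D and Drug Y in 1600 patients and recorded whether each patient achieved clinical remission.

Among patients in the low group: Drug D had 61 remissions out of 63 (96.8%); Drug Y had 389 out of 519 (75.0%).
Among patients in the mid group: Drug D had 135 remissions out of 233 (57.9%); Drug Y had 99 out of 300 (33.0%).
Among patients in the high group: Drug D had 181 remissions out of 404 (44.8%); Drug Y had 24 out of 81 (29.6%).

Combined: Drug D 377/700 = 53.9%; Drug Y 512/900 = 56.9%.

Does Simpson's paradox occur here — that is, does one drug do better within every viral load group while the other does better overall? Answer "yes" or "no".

yes

Within each viral load level (low 96.8% vs 75.0%; mid 57.9% vs 33.0%; high 44.8% vs 29.6%), Drug D has the higher rate every time. Pooled: 53.9% vs 56.9% — Drug Y has the higher rate overall. The two comparisons disagree.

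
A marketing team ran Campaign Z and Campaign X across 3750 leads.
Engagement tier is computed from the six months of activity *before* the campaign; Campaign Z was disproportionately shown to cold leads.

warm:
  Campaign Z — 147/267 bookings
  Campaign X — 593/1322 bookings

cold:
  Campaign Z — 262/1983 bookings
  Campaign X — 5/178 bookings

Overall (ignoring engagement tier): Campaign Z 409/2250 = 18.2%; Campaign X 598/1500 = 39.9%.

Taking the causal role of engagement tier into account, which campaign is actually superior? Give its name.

Campaign Z

Here engagement tier is a common cause — it drives both which campaign a case falls under and the outcome. The crude comparison mixes populations; the stratum-specific rates are the causally relevant ones.
Within each level — warm: 55.1% vs 44.9%; cold: 13.2% vs 2.8% — Campaign Z is higher every time.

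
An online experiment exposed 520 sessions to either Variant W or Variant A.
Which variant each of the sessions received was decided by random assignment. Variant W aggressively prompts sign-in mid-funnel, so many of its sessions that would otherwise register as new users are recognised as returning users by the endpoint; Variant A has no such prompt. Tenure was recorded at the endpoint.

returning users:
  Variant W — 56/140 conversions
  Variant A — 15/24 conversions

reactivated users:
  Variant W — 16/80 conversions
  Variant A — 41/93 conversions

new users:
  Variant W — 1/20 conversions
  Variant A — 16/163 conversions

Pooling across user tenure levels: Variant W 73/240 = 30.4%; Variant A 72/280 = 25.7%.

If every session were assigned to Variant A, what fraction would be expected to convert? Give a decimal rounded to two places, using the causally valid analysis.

User tenure is downstream of the variant. One should not condition on a consequence of treatment, so the overall rates are the right comparison.
So P(outcome | do(Variant A)) is just the pooled rate for Variant A: 72/280 = 0.257.

0.26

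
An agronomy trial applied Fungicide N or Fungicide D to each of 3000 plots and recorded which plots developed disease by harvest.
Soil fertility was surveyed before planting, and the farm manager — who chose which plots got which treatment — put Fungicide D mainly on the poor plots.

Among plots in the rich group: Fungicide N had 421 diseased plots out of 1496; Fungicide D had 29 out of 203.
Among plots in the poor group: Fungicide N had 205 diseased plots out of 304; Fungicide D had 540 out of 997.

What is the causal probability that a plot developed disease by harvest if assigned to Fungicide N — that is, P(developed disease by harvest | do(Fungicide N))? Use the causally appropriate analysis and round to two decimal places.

Fungicide D is lower inside every soil fertility stratum but Fungicide N is lower in aggregate. Whether to stratify depends on how soil fertility relates to the fungicide.
Here soil fertility is a common cause — it drives both which fungicide a case falls under and the outcome. The crude comparison mixes populations; the stratum-specific rates are the causally relevant ones.
Standardising Fungicide N to the population soil fertility mix: 0.566·421/1496 + 0.434·205/304 = 0.452.

0.45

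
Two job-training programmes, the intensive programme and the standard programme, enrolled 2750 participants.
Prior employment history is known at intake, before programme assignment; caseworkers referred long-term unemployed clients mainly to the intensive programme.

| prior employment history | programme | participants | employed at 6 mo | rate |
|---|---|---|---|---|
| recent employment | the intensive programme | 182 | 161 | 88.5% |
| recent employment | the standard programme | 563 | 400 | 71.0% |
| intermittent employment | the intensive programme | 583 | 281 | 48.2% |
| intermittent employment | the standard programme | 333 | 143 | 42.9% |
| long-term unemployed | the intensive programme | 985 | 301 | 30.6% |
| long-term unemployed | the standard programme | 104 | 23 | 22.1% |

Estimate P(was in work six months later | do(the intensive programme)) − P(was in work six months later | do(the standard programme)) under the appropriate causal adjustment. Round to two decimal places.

+0.10

Prior employment history is set before the programme has any effect — it is not caused by the programme — and it independently drives the outcome. That makes it a confounder, so the causal comparison is within prior employment history levels.
Adjusting over the population distribution of prior employment history: 0.271·(0.885−0.710) + 0.333·(0.482−0.429) + 0.396·(0.306−0.221) = +0.098.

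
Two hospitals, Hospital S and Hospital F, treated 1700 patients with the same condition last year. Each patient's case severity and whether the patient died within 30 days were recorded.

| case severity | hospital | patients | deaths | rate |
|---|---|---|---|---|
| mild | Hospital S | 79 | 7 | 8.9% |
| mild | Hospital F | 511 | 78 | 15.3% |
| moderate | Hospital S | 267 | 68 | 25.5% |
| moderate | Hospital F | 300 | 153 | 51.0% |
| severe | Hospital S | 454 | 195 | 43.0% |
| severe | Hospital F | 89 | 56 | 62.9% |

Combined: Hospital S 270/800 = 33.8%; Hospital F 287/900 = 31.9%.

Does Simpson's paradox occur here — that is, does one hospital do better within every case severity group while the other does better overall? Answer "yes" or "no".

yes

Within each case severity level (mild 8.9% vs 15.3%; moderate 25.5% vs 51.0%; severe 43.0% vs 62.9%), Hospital S has the lower rate every time. Pooled: 33.8% vs 31.9% — Hospital F has the lower rate overall. The two comparisons disagree.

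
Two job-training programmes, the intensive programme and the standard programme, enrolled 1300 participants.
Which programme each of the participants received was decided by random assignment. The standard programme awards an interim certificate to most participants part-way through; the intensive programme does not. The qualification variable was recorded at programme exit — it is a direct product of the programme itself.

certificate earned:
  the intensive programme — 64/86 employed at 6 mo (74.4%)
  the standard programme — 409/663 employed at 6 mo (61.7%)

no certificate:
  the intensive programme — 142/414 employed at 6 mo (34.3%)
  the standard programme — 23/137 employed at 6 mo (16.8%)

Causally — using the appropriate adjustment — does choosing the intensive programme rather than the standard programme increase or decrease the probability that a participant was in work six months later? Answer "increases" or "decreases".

The qualification attained during the programme-specific comparison favours the intensive programme throughout, but the pooled figures favour the standard programme. The question is whether to condition on qualification attained during the programme.
Qualification attained during the programme is recorded after the programme and is itself shifted by it — it sits on the causal path from programme to outcome. Conditioning on a mediator would strip out part of the effect we want; the pooled comparison gives the total causal effect.
Pooled: the intensive programme 41.2% vs the standard programme 54.0%; the standard programme is higher overall.

decreases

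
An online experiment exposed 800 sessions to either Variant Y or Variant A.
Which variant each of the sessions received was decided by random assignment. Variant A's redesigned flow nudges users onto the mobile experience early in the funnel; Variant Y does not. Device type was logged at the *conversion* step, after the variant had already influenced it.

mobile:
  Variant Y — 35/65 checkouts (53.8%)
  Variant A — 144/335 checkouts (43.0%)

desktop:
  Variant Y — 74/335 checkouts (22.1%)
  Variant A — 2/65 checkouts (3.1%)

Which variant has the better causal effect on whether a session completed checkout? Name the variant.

Device type is recorded after the variant and is itself shifted by it — it sits on the causal path from variant to outcome. Conditioning on a mediator would strip out part of the effect we want; the pooled comparison gives the total causal effect.
Pooled: Variant Y 27.3% vs Variant A 36.5%; Variant A is higher overall.

Variant A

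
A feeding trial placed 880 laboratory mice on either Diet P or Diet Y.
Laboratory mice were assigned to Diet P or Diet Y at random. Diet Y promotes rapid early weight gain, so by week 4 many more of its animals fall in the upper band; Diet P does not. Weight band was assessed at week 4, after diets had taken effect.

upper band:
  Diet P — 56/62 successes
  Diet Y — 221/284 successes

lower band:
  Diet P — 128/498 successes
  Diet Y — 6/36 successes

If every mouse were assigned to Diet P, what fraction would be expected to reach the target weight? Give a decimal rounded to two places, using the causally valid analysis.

The week-4 weight band-specific comparison favours Diet P throughout, but the pooled figures favour Diet Y. The question is whether to condition on week-4 weight band.
The distribution of week-4 weight band is itself part of what the diet does — it is an intermediate outcome. Holding it fixed would remove that part of the effect; the total effect is the pooled difference.
So P(outcome | do(Diet P)) is just the pooled rate for Diet P: 184/560 = 0.329.

0.33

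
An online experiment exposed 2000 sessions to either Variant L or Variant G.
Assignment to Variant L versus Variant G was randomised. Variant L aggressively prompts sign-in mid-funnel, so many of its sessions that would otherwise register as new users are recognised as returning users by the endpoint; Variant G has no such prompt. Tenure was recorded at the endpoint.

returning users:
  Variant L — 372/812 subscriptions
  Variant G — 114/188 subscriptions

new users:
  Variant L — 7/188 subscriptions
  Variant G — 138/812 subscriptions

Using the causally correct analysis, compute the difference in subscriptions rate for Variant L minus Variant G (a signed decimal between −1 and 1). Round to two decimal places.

+0.13

User tenure is downstream of the variant. One should not condition on a consequence of treatment, so the overall rates are the right comparison.
The causal difference is the pooled difference: 0.379 − 0.252 = +0.127.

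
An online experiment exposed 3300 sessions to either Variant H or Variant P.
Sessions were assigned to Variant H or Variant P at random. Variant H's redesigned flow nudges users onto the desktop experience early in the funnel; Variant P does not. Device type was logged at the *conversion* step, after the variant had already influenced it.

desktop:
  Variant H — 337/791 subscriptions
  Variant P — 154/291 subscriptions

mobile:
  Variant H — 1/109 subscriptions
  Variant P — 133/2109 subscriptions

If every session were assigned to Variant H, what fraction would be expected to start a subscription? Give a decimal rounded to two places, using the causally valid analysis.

The stratified and pooled comparisons disagree (Variant P wins within each device type; Variant H wins overall), so the answer turns on the causal role of device type.
Device type here is a post-treatment variable shaped by the variant; conditioning on it would introduce bias rather than remove it. The overall comparison is the causal one.
So P(outcome | do(Variant H)) is just the pooled rate for Variant H: 338/900 = 0.376.

0.38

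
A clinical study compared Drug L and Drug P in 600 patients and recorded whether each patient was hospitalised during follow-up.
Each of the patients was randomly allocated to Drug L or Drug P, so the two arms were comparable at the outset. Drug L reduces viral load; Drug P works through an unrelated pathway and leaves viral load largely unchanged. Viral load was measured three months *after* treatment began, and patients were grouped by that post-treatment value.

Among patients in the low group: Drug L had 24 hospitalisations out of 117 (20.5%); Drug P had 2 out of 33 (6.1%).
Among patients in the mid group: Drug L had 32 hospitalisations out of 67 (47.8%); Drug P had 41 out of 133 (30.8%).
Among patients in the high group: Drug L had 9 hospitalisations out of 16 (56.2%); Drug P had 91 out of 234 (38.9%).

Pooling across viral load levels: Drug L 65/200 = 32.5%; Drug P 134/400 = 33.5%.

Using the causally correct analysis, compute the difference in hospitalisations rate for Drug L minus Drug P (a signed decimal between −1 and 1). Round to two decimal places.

-0.01

The distribution of viral load is itself part of what the drug does — it is an intermediate outcome. Holding it fixed would remove that part of the effect; the total effect is the pooled difference.
The causal difference is the pooled difference: 0.325 − 0.335 = -0.010.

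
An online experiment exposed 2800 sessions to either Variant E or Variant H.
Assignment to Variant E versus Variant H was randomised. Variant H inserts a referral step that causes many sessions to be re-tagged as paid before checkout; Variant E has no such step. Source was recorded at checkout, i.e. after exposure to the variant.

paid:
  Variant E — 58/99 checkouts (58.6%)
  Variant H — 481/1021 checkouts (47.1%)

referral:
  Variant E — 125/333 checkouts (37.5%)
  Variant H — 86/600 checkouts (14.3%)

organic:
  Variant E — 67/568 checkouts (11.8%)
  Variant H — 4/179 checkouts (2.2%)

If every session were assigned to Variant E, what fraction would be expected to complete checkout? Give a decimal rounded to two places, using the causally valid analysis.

0.25

The distribution of traffic source is itself part of what the variant does — it is an intermediate outcome. Holding it fixed would remove that part of the effect; the total effect is the pooled difference.
So P(outcome | do(Variant E)) is just the pooled rate for Variant E: 250/1000 = 0.250.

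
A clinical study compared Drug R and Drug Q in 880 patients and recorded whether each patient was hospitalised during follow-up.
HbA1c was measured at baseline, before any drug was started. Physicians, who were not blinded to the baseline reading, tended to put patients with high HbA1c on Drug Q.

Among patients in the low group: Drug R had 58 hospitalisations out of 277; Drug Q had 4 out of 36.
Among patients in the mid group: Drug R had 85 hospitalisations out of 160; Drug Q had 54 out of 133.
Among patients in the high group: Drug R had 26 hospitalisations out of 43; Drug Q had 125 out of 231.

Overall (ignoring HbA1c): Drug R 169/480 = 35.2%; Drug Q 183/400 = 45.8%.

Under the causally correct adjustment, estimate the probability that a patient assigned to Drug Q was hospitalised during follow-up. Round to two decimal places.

0.34

HbA1c is set before the drug has any effect — it is not caused by the drug — and it independently drives the outcome. That makes it a confounder, so the causal comparison is within HbA1c levels.
Standardising Drug Q to the population HbA1c mix: 0.356·4/36 + 0.333·54/133 + 0.311·125/231 = 0.343.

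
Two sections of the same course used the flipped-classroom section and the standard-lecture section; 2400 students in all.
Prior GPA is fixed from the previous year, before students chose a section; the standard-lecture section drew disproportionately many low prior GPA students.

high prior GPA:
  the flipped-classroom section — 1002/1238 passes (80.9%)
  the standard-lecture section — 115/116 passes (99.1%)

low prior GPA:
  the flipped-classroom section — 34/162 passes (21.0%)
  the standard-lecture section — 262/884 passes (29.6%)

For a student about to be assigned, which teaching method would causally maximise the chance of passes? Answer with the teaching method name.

the standard-lecture section is higher inside every prior GPA band stratum but the flipped-classroom section is higher in aggregate. Whether to stratify depends on how prior GPA band relates to the teaching method.
Nothing the teaching method does changes prior GPA band; the imbalance is an allocation artefact. With prior GPA band also predicting the outcome, the pooled figure is confounded, and the within-stratum comparison is the causal one.
Within each level — high prior GPA: 80.9% vs 99.1%; low prior GPA: 21.0% vs 29.6% — the standard-lecture section is higher every time.

the standard-lecture section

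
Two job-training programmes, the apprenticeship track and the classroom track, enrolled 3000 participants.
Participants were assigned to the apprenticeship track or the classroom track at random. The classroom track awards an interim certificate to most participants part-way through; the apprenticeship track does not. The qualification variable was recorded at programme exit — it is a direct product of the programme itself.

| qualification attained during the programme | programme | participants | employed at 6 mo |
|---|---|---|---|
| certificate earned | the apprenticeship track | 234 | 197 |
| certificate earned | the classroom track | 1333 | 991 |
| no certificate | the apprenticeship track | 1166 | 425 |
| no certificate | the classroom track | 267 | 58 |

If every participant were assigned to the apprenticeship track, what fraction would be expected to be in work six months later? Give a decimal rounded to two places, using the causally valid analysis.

0.44

Qualification attained during the programme is downstream of the programme. One should not condition on a consequence of treatment, so the overall rates are the right comparison.
So P(outcome | do(the apprenticeship track)) is just the pooled rate for the apprenticeship track: 622/1400 = 0.444.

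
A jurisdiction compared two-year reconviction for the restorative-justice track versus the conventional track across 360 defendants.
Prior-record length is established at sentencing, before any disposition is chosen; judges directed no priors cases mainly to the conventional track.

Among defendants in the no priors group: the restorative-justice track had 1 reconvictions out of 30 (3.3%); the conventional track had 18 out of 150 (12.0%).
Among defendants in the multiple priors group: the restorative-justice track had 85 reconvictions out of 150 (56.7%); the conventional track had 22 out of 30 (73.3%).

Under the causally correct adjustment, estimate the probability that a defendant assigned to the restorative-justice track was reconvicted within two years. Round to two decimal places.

Here prior-record length is a common cause — it drives both which disposition a case falls under and the outcome. The crude comparison mixes populations; the stratum-specific rates are the causally relevant ones.
Standardising the restorative-justice track to the population prior-record length mix: 0.500·1/30 + 0.500·85/150 = 0.300.

0.30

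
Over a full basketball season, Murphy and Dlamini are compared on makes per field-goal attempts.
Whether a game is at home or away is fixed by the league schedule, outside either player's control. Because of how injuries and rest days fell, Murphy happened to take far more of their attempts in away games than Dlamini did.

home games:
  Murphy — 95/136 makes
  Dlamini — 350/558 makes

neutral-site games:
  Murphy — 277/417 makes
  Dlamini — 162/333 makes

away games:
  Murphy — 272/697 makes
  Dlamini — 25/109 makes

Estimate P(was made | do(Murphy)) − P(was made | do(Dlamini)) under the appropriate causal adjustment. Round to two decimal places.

+0.14

Game venue satisfies the back-door criterion: it is not a descendant of the player, and it blocks the spurious path from player to outcome. Adjusting for it (i.e., using the within-game venue rates) gives the causal effect.
Adjusting over the population distribution of game venue: 0.308·(0.699−0.627) + 0.333·(0.664−0.486) + 0.358·(0.390−0.229) = +0.139.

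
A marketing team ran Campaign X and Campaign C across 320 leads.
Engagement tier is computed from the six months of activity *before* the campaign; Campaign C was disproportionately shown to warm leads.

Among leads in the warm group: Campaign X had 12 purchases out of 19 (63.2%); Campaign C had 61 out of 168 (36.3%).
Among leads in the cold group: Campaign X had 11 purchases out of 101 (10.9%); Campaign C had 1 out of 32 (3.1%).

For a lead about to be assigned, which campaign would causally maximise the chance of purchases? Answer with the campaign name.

The stratified and pooled comparisons disagree (Campaign X wins within each engagement tier; Campaign C wins overall), so the answer turns on the causal role of engagement tier.
Here engagement tier is a common cause — it drives both which campaign a case falls under and the outcome. The crude comparison mixes populations; the stratum-specific rates are the causally relevant ones.
Within each level — warm: 63.2% vs 36.3%; cold: 10.9% vs 3.1% — Campaign X is higher every time.

Campaign X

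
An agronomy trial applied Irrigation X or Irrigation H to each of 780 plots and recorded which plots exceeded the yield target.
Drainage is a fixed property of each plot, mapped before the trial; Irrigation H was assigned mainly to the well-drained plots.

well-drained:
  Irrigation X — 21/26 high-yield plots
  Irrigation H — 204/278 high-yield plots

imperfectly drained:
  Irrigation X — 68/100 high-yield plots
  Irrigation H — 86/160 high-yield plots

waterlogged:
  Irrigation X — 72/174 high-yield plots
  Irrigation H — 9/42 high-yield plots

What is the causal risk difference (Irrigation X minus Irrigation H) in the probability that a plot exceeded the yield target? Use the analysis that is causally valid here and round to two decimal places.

Here field drainage is a common cause — it drives both which irrigation a case falls under and the outcome. The crude comparison mixes populations; the stratum-specific rates are the causally relevant ones.
Adjusting over the population distribution of field drainage: 0.390·(0.808−0.734) + 0.333·(0.680−0.537) + 0.277·(0.414−0.214) = +0.132.

+0.13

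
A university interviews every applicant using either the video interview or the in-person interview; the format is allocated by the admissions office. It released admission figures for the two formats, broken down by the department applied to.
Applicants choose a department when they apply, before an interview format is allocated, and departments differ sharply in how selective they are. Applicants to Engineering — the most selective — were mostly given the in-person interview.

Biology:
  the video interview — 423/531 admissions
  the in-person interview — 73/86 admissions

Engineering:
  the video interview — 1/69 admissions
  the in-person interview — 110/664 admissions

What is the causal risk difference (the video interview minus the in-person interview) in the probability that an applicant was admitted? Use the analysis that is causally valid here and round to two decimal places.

-0.11

Here department is a common cause — it drives both which interview format a case falls under and the outcome. The crude comparison mixes populations; the stratum-specific rates are the causally relevant ones.
Adjusting over the population distribution of department: 0.457·(0.797−0.849) + 0.543·(0.014−0.166) = -0.106.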